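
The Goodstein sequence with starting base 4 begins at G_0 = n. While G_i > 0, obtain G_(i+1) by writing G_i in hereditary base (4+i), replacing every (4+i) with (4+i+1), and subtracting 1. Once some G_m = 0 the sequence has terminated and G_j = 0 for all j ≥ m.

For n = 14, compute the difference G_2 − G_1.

2

step 0: 14 = 3·4 + 2; sub 5 for 4: 3·5 + 2; = 17; G_1 = 17−1 = 16
step 1: 16 = 3·5 + 1; sub 6 for 5: 3·6 + 1; = 19; G_2 = 19−1 = 18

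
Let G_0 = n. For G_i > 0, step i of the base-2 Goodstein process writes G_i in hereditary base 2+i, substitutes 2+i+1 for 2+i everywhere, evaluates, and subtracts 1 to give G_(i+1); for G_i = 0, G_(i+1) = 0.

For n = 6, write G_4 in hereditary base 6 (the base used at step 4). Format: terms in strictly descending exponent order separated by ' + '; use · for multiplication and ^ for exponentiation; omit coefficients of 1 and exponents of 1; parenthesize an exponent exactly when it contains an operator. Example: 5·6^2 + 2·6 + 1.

5·6^5 + 5·6^4 + 5·6^3 + 5·6^2 + 5·6 + 5

step 0: 6 = 2^2 + 2; sub 3 for 2: 3^3 + 3; = 30; G_1 = 30−1 = 29
step 1: 29 = 3^3 + 2; sub 4 for 3: 4^4 + 2; = 258; G_2 = 258−1 = 257
step 2: 257 = 4^4 + 1; sub 5 for 4: 5^5 + 1; = 3126; G_3 = 3126−1 = 3125
step 3: 3125 = 5^5; sub 6 for 5: 6^6; = 46656; G_4 = 46656−1 = 46655
step 4: 46655 = 5·6^5 + 5·6^4 + 5·6^3 + 5·6^2 + 5·6 + 5; sub 7 for 6: 5·7^5 + 5·7^4 + 5·7^3 + 5·7^2 + 5·7 + 5; = 98040; G_5 = 98040−1 = 98039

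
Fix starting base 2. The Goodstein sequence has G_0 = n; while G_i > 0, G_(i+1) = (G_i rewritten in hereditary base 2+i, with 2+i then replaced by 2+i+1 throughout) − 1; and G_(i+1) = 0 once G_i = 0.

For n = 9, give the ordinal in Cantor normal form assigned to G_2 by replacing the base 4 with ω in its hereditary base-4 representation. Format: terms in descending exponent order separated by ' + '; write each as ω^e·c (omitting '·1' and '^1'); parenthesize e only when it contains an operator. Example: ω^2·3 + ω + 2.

step 0: 9 = 2^(2 + 1) + 1; sub 3 for 2: 3^(3 + 1) + 1; = 82; G_1 = 82−1 = 81
step 1: 81 = 3^(3 + 1); sub 4 for 3: 4^(4 + 1); = 1024; G_2 = 1024−1 = 1023

ω^ω·3 + ω^3·3 + ω^2·3 + ω·3 + 3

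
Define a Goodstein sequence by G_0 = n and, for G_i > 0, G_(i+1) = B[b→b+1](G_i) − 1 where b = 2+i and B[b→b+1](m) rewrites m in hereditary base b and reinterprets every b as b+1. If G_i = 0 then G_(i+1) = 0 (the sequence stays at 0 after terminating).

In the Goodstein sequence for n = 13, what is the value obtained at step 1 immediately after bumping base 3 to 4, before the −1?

G_0 = 13. HB_2(13) = 2^(2 + 1) + 2^2 + 1. Bump = 109. G_1 = 108.
G_1 = 108. HB_3(108) = 3^(3 + 1) + 3^3. Bump = 1280. G_2 = 1279.

1280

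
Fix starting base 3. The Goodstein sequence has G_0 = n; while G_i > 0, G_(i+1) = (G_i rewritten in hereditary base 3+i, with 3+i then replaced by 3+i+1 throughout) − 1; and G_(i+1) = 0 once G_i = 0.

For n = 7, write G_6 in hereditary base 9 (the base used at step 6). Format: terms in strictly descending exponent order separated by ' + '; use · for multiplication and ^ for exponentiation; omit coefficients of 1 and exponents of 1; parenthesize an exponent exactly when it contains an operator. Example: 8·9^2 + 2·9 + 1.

9

base 3: 7 = 2·3 + 1; at 4: 2·4 + 1 = 9; next = 8
base 4: 8 = 2·4; at 5: 2·5 = 10; next = 9
base 5: 9 = 5 + 4; at 6: 6 + 4 = 10; next = 9
base 6: 9 = 6 + 3; at 7: 7 + 3 = 10; next = 9
base 7: 9 = 7 + 2; at 8: 8 + 2 = 10; next = 9
base 8: 9 = 8 + 1; at 9: 9 + 1 = 10; next = 9
base 9: 9 = 9; at 10: 10 = 10; next = 9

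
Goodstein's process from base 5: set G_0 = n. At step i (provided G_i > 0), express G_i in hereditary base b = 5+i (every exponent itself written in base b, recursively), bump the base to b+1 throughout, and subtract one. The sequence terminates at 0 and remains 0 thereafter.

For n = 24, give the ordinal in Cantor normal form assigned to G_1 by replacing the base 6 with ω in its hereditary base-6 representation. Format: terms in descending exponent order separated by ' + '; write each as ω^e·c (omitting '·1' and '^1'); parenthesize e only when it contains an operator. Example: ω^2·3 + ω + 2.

G_0 = 24. HB_5(24) = 4·5 + 4. Bump = 28. G_1 = 27.
G_1 = 27. HB_6(27) = 4·6 + 3. Bump = 31. G_2 = 30.

ω·4 + 3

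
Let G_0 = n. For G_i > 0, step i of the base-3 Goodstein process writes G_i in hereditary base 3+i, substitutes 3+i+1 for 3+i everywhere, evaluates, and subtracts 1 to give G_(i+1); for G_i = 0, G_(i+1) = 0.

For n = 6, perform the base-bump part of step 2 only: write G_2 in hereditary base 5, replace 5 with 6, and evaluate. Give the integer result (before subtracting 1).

8

i=0: 6 = 2·3 (b=3); 3→4: 2·4 = 8; 8−1 = 7
i=1: 7 = 4 + 3 (b=4); 4→5: 5 + 3 = 8; 8−1 = 7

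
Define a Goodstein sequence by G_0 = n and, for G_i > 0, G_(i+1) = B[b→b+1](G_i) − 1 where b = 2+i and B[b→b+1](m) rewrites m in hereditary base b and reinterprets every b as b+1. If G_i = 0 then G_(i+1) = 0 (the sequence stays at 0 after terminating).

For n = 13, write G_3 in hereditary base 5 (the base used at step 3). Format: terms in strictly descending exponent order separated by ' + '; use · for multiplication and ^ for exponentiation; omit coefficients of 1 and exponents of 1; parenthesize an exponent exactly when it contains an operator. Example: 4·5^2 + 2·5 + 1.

5^(5 + 1) + 3·5^3 + 3·5^2 + 3·5 + 2

G_0=13  [base 2] 2^(2 + 1) + 2^2 + 1  →[2↦3]→  3^(3 + 1) + 3^3 + 1 = 109  −1 ⇒ G_1=108
G_1=108  [base 3] 3^(3 + 1) + 3^3  →[3↦4]→  4^(4 + 1) + 4^4 = 1280  −1 ⇒ G_2=1279
G_2=1279  [base 4] 4^(4 + 1) + 3·4^3 + 3·4^2 + 3·4 + 3  →[4↦5]→  5^(5 + 1) + 3·5^3 + 3·5^2 + 3·5 + 3 = 16093  −1 ⇒ G_3=16092
G_3=16092  [base 5] 5^(5 + 1) + 3·5^3 + 3·5^2 + 3·5 + 2  →[5↦6]→  6^(6 + 1) + 3·6^3 + 3·6^2 + 3·6 + 2 = 280712  −1 ⇒ G_4=280711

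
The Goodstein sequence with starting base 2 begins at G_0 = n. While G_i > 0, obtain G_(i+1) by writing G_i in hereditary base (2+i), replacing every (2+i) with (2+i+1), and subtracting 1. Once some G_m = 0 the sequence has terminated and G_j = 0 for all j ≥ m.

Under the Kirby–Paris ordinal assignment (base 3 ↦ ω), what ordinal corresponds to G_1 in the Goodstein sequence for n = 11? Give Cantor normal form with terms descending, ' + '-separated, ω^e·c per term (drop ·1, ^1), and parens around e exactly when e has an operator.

ω^(ω + 1) + ω

G_0 = 11. HB_2(11) = 2^(2 + 1) + 2 + 1. Bump = 85. G_1 = 84.
G_1 = 84. HB_3(84) = 3^(3 + 1) + 3. Bump = 1028. G_2 = 1027.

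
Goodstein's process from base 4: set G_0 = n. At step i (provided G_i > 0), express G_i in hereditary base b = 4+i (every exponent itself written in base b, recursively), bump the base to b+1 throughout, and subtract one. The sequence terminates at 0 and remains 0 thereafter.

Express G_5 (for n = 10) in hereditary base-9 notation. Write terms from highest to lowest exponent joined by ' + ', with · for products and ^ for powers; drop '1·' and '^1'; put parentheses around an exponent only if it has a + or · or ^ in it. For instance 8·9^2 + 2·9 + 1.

G_0=10  [base 4] 2·4 + 2  →[4↦5]→  2·5 + 2 = 12  −1 ⇒ G_1=11
G_1=11  [base 5] 2·5 + 1  →[5↦6]→  2·6 + 1 = 13  −1 ⇒ G_2=12
G_2=12  [base 6] 2·6  →[6↦7]→  2·7 = 14  −1 ⇒ G_3=13
G_3=13  [base 7] 7 + 6  →[7↦8]→  8 + 6 = 14  −1 ⇒ G_4=13
G_4=13  [base 8] 8 + 5  →[8↦9]→  9 + 5 = 14  −1 ⇒ G_5=13
G_5=13  [base 9] 9 + 4  →[9↦10]→  10 + 4 = 14  −1 ⇒ G_6=13

9 + 4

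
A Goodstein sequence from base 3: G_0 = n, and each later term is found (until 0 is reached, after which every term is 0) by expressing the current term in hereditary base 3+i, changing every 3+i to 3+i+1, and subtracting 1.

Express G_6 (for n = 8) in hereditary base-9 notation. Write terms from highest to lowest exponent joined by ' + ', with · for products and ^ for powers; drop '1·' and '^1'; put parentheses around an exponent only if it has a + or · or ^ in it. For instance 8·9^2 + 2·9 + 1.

9 + 2

(0) 8|_3 = 2·3 + 2 ↦ 2·4 + 2|_4 = 10 ⇒ 9
(1) 9|_4 = 2·4 + 1 ↦ 2·5 + 1|_5 = 11 ⇒ 10
(2) 10|_5 = 2·5 ↦ 2·6|_6 = 12 ⇒ 11
(3) 11|_6 = 6 + 5 ↦ 7 + 5|_7 = 12 ⇒ 11
(4) 11|_7 = 7 + 4 ↦ 8 + 4|_8 = 12 ⇒ 11
(5) 11|_8 = 8 + 3 ↦ 9 + 3|_9 = 12 ⇒ 11
(6) 11|_9 = 9 + 2 ↦ 10 + 2|_10 = 12 ⇒ 11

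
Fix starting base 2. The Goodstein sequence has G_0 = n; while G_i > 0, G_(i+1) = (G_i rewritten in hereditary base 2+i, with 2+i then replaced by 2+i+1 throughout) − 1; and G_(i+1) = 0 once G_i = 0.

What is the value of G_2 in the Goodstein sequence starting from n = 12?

i=0: 12 = 2^(2 + 1) + 2^2 (b=2); 2→3: 3^(3 + 1) + 3^3 = 108; 108−1 = 107
i=1: 107 = 3^(3 + 1) + 2·3^2 + 2·3 + 2 (b=3); 3→4: 4^(4 + 1) + 2·4^2 + 2·4 + 2 = 1066; 1066−1 = 1065
i=2: 1065 = 4^(4 + 1) + 2·4^2 + 2·4 + 1 (b=4); 4→5: 5^(5 + 1) + 2·5^2 + 2·5 + 1 = 15686; 15686−1 = 15685

1065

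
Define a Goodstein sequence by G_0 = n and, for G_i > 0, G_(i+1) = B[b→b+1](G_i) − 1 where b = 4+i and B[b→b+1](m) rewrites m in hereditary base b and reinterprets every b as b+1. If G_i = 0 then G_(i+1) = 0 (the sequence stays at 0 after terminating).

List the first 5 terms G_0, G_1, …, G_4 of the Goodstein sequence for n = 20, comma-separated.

20, 29, 39, 51, 65

i=0: 20 = 4^2 + 4 (b=4); 4→5: 5^2 + 5 = 30; 30−1 = 29
i=1: 29 = 5^2 + 4 (b=5); 5→6: 6^2 + 4 = 40; 40−1 = 39
i=2: 39 = 6^2 + 3 (b=6); 6→7: 7^2 + 3 = 52; 52−1 = 51
i=3: 51 = 7^2 + 2 (b=7); 7→8: 8^2 + 2 = 66; 66−1 = 65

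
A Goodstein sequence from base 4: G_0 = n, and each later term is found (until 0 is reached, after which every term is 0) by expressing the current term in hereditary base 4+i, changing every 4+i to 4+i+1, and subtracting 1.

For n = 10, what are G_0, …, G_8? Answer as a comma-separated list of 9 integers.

10 —HB4→ 2·4 + 2 —bump→ 2·5 + 2 = 12 —(−1)→ 11
11 —HB5→ 2·5 + 1 —bump→ 2·6 + 1 = 13 —(−1)→ 12
12 —HB6→ 2·6 —bump→ 2·7 = 14 —(−1)→ 13
13 —HB7→ 7 + 6 —bump→ 8 + 6 = 14 —(−1)→ 13
13 —HB8→ 8 + 5 —bump→ 9 + 5 = 14 —(−1)→ 13
13 —HB9→ 9 + 4 —bump→ 10 + 4 = 14 —(−1)→ 13
13 —HB10→ 10 + 3 —bump→ 11 + 3 = 14 —(−1)→ 13
13 —HB11→ 11 + 2 —bump→ 12 + 2 = 14 —(−1)→ 13

10, 11, 12, 13, 13, 13, 13, 13, 13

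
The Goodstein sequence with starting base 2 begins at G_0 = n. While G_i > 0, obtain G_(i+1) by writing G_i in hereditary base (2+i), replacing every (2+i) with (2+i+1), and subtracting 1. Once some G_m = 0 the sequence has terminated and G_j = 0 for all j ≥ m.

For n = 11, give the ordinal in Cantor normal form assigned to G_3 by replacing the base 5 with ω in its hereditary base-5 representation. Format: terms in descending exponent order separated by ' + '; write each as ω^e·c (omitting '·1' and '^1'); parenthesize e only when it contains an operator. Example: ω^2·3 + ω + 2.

ω^(ω + 1) + 2

i=0: 11 = 2^(2 + 1) + 2 + 1 (b=2); 2→3: 3^(3 + 1) + 3 + 1 = 85; 85−1 = 84
i=1: 84 = 3^(3 + 1) + 3 (b=3); 3→4: 4^(4 + 1) + 4 = 1028; 1028−1 = 1027
i=2: 1027 = 4^(4 + 1) + 3 (b=4); 4→5: 5^(5 + 1) + 3 = 15628; 15628−1 = 15627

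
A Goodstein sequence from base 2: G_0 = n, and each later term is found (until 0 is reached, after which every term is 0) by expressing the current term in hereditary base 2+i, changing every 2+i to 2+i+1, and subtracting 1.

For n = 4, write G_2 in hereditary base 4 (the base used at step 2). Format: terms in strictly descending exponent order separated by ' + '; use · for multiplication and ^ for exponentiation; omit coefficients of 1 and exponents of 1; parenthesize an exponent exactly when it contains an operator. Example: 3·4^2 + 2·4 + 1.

[0] 4 ≡ 2^2 (base 2). Lift 3: 27. −1: 26.
[1] 26 ≡ 2·3^2 + 2·3 + 2 (base 3). Lift 4: 42. −1: 41.
[2] 41 ≡ 2·4^2 + 2·4 + 1 (base 4). Lift 5: 61. −1: 60.

2·4^2 + 2·4 + 1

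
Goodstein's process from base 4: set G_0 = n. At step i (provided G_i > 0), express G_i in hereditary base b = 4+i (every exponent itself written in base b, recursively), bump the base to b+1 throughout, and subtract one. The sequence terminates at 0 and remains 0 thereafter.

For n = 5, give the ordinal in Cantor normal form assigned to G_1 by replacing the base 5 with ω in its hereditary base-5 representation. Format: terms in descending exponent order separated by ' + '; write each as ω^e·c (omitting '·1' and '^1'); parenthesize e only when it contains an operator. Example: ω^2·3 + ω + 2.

(0) 5|_4 = 4 + 1 ↦ 5 + 1|_5 = 6 ⇒ 5
(1) 5|_5 = 5 ↦ 6|_6 = 6 ⇒ 5

ω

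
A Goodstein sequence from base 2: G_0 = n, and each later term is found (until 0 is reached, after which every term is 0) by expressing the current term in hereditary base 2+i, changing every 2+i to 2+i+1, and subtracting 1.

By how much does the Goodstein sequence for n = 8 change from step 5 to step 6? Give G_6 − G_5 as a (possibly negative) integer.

i=0: 8 = 2^(2 + 1) (b=2); 2→3: 3^(3 + 1) = 81; 81−1 = 80
i=1: 80 = 2·3^3 + 2·3^2 + 2·3 + 2 (b=3); 3→4: 2·4^4 + 2·4^2 + 2·4 + 2 = 554; 554−1 = 553
i=2: 553 = 2·4^4 + 2·4^2 + 2·4 + 1 (b=4); 4→5: 2·5^5 + 2·5^2 + 2·5 + 1 = 6311; 6311−1 = 6310
i=3: 6310 = 2·5^5 + 2·5^2 + 2·5 (b=5); 5→6: 2·6^6 + 2·6^2 + 2·6 = 93396; 93396−1 = 93395
i=4: 93395 = 2·6^6 + 2·6^2 + 6 + 5 (b=6); 6→7: 2·7^7 + 2·7^2 + 7 + 5 = 1647196; 1647196−1 = 1647195
i=5: 1647195 = 2·7^7 + 2·7^2 + 7 + 4 (b=7); 7→8: 2·8^8 + 2·8^2 + 8 + 4 = 33554572; 33554572−1 = 33554571

31907376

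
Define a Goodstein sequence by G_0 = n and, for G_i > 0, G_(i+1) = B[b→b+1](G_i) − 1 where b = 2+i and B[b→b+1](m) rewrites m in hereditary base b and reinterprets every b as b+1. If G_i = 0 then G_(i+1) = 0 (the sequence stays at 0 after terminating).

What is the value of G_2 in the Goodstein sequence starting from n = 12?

(0) 12|_2 = 2^(2 + 1) + 2^2 ↦ 3^(3 + 1) + 3^3|_3 = 108 ⇒ 107
(1) 107|_3 = 3^(3 + 1) + 2·3^2 + 2·3 + 2 ↦ 4^(4 + 1) + 2·4^2 + 2·4 + 2|_4 = 1066 ⇒ 1065
(2) 1065|_4 = 4^(4 + 1) + 2·4^2 + 2·4 + 1 ↦ 5^(5 + 1) + 2·5^2 + 2·5 + 1|_5 = 15686 ⇒ 15685

1065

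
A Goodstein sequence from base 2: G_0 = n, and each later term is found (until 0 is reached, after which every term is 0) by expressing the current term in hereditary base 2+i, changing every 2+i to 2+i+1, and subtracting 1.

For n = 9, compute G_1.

step 0: 9 = 2^(2 + 1) + 1; sub 3 for 2: 3^(3 + 1) + 1; = 82; G_1 = 82−1 = 81
step 1: 81 = 3^(3 + 1); sub 4 for 3: 4^(4 + 1); = 1024; G_2 = 1024−1 = 1023

81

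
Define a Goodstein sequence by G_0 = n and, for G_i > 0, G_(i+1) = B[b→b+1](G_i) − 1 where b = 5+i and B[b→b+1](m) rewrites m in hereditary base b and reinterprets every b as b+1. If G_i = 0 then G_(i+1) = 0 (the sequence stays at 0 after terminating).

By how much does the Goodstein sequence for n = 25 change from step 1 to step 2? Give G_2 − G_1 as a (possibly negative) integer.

4

[0] 25 ≡ 5^2 (base 5). Lift 6: 36. −1: 35.
[1] 35 ≡ 5·6 + 5 (base 6). Lift 7: 40. −1: 39.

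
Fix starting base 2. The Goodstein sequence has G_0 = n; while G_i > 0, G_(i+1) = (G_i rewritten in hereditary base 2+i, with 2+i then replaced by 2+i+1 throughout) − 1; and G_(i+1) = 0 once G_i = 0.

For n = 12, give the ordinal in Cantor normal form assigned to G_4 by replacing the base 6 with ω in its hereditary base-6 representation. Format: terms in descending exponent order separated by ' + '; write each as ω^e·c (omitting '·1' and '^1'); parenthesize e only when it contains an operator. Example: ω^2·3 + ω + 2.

ω^(ω + 1) + ω^2·2 + ω + 5

[0] 12 ≡ 2^(2 + 1) + 2^2 (base 2). Lift 3: 108. −1: 107.
[1] 107 ≡ 3^(3 + 1) + 2·3^2 + 2·3 + 2 (base 3). Lift 4: 1066. −1: 1065.
[2] 1065 ≡ 4^(4 + 1) + 2·4^2 + 2·4 + 1 (base 4). Lift 5: 15686. −1: 15685.
[3] 15685 ≡ 5^(5 + 1) + 2·5^2 + 2·5 (base 5). Lift 6: 280020. −1: 280019.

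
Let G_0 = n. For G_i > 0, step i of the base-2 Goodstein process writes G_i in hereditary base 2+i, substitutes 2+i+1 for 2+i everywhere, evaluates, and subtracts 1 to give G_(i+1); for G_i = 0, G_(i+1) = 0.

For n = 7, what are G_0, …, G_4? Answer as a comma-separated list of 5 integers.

G_0 = 7. HB_2(7) = 2^2 + 2 + 1. Bump = 31. G_1 = 30.
G_1 = 30. HB_3(30) = 3^3 + 3. Bump = 260. G_2 = 259.
G_2 = 259. HB_4(259) = 4^4 + 3. Bump = 3128. G_3 = 3127.
G_3 = 3127. HB_5(3127) = 5^5 + 2. Bump = 46658. G_4 = 46657.

7, 30, 259, 3127, 46657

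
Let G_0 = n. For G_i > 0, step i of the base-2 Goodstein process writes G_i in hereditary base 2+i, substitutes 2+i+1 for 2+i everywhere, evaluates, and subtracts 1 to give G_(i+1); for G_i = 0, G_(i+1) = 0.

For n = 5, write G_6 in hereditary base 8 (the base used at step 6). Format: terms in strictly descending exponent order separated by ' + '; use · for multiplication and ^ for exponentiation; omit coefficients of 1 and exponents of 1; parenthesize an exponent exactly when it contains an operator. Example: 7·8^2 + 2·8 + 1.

3·8^3 + 3·8^2 + 2·8 + 7

G_0 = 5. HB_2(5) = 2^2 + 1. Bump = 28. G_1 = 27.
G_1 = 27. HB_3(27) = 3^3. Bump = 256. G_2 = 255.
G_2 = 255. HB_4(255) = 3·4^3 + 3·4^2 + 3·4 + 3. Bump = 468. G_3 = 467.
G_3 = 467. HB_5(467) = 3·5^3 + 3·5^2 + 3·5 + 2. Bump = 776. G_4 = 775.
G_4 = 775. HB_6(775) = 3·6^3 + 3·6^2 + 3·6 + 1. Bump = 1198. G_5 = 1197.
G_5 = 1197. HB_7(1197) = 3·7^3 + 3·7^2 + 3·7. Bump = 1752. G_6 = 1751.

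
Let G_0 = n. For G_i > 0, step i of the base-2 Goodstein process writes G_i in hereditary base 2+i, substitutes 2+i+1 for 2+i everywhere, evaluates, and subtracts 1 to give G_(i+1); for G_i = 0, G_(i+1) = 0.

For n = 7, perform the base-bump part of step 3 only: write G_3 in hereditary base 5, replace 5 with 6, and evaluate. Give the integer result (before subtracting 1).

46658

i=0: 7 = 2^2 + 2 + 1 (b=2); 2→3: 3^3 + 3 + 1 = 31; 31−1 = 30
i=1: 30 = 3^3 + 3 (b=3); 3→4: 4^4 + 4 = 260; 260−1 = 259
i=2: 259 = 4^4 + 3 (b=4); 4→5: 5^5 + 3 = 3128; 3128−1 = 3127
i=3: 3127 = 5^5 + 2 (b=5); 5→6: 6^6 + 2 = 46658; 46658−1 = 46657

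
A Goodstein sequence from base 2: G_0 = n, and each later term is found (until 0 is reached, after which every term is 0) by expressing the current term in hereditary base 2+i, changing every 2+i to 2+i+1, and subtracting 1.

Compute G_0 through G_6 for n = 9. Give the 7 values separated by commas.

9, 81, 1023, 9842, 140743, 2471826, 50333399

G_0 = 9. HB_2(9) = 2^(2 + 1) + 1. Bump = 82. G_1 = 81.
G_1 = 81. HB_3(81) = 3^(3 + 1). Bump = 1024. G_2 = 1023.
G_2 = 1023. HB_4(1023) = 3·4^4 + 3·4^3 + 3·4^2 + 3·4 + 3. Bump = 9843. G_3 = 9842.
G_3 = 9842. HB_5(9842) = 3·5^5 + 3·5^3 + 3·5^2 + 3·5 + 2. Bump = 140744. G_4 = 140743.
G_4 = 140743. HB_6(140743) = 3·6^6 + 3·6^3 + 3·6^2 + 3·6 + 1. Bump = 2471827. G_5 = 2471826.
G_5 = 2471826. HB_7(2471826) = 3·7^7 + 3·7^3 + 3·7^2 + 3·7. Bump = 50333400. G_6 = 50333399.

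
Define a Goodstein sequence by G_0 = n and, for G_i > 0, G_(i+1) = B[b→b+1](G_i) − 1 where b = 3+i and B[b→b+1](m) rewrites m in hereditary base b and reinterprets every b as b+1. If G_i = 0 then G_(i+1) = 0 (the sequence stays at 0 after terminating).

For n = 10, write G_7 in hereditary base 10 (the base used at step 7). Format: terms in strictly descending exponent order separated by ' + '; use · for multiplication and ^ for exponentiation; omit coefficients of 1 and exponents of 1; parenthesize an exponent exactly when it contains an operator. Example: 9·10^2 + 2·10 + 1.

G_0=10  [base 3] 3^2 + 1  →[3↦4]→  4^2 + 1 = 17  −1 ⇒ G_1=16
G_1=16  [base 4] 4^2  →[4↦5]→  5^2 = 25  −1 ⇒ G_2=24
G_2=24  [base 5] 4·5 + 4  →[5↦6]→  4·6 + 4 = 28  −1 ⇒ G_3=27
G_3=27  [base 6] 4·6 + 3  →[6↦7]→  4·7 + 3 = 31  −1 ⇒ G_4=30
G_4=30  [base 7] 4·7 + 2  →[7↦8]→  4·8 + 2 = 34  −1 ⇒ G_5=33
G_5=33  [base 8] 4·8 + 1  →[8↦9]→  4·9 + 1 = 37  −1 ⇒ G_6=36
G_6=36  [base 9] 4·9  →[9↦10]→  4·10 = 40  −1 ⇒ G_7=39

3·10 + 9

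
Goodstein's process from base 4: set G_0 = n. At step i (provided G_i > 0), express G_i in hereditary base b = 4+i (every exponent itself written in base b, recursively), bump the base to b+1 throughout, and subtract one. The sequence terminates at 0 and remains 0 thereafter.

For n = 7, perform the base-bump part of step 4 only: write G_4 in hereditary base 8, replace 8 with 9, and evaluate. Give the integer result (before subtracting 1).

step 0: 7 = 4 + 3; sub 5 for 4: 5 + 3; = 8; G_1 = 8−1 = 7
step 1: 7 = 5 + 2; sub 6 for 5: 6 + 2; = 8; G_2 = 8−1 = 7
step 2: 7 = 6 + 1; sub 7 for 6: 7 + 1; = 8; G_3 = 8−1 = 7
step 3: 7 = 7; sub 8 for 7: 8; = 8; G_4 = 8−1 = 7
step 4: 7 = 7; sub 9 for 8: 7; = 7; G_5 = 7−1 = 6

7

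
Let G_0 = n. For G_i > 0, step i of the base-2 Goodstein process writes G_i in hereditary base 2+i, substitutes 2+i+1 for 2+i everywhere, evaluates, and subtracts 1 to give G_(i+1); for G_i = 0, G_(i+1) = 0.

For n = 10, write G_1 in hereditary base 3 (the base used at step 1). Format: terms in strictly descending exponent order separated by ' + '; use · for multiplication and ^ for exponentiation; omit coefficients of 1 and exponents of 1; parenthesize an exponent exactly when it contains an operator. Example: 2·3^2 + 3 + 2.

3^(3 + 1) + 2

10 —HB2→ 2^(2 + 1) + 2 —bump→ 3^(3 + 1) + 3 = 84 —(−1)→ 83
83 —HB3→ 3^(3 + 1) + 2 —bump→ 4^(4 + 1) + 2 = 1026 —(−1)→ 1025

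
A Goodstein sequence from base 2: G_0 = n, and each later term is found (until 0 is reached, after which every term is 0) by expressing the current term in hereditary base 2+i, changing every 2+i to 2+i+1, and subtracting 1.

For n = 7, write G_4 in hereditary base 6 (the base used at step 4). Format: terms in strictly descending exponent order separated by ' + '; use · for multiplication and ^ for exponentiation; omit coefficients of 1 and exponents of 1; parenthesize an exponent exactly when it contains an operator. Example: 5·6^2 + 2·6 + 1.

i=0: 7 = 2^2 + 2 + 1 (b=2); 2→3: 3^3 + 3 + 1 = 31; 31−1 = 30
i=1: 30 = 3^3 + 3 (b=3); 3→4: 4^4 + 4 = 260; 260−1 = 259
i=2: 259 = 4^4 + 3 (b=4); 4→5: 5^5 + 3 = 3128; 3128−1 = 3127
i=3: 3127 = 5^5 + 2 (b=5); 5→6: 6^6 + 2 = 46658; 46658−1 = 46657

6^6 + 1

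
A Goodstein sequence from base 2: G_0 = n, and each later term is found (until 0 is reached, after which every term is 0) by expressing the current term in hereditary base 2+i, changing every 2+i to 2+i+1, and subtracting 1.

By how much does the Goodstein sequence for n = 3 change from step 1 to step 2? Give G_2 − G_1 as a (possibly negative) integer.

3 —HB2→ 2 + 1 —bump→ 3 + 1 = 4 —(−1)→ 3
3 —HB3→ 3 —bump→ 4 = 4 —(−1)→ 3

0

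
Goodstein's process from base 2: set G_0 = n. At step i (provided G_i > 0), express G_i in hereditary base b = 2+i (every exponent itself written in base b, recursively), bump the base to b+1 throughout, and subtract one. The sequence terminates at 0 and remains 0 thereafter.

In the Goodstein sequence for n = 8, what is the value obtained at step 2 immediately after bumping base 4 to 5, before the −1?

6311

i=0: 8 = 2^(2 + 1) (b=2); 2→3: 3^(3 + 1) = 81; 81−1 = 80
i=1: 80 = 2·3^3 + 2·3^2 + 2·3 + 2 (b=3); 3→4: 2·4^4 + 2·4^2 + 2·4 + 2 = 554; 554−1 = 553
i=2: 553 = 2·4^4 + 2·4^2 + 2·4 + 1 (b=4); 4→5: 2·5^5 + 2·5^2 + 2·5 + 1 = 6311; 6311−1 = 6310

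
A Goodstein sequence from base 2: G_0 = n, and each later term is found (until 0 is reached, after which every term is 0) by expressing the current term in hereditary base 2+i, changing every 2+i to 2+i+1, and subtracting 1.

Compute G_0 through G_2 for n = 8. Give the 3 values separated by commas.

8, 80, 553

step 0: 8 = 2^(2 + 1); sub 3 for 2: 3^(3 + 1); = 81; G_1 = 81−1 = 80
step 1: 80 = 2·3^3 + 2·3^2 + 2·3 + 2; sub 4 for 3: 2·4^4 + 2·4^2 + 2·4 + 2; = 554; G_2 = 554−1 = 553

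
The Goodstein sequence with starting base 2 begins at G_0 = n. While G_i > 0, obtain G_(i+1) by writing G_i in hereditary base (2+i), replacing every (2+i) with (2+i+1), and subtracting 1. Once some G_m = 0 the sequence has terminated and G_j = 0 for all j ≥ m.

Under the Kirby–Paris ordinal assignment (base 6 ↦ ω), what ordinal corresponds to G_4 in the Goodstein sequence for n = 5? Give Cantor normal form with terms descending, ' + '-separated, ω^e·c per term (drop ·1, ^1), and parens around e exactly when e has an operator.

ω^3·3 + ω^2·3 + ω·3 + 1

i=0: 5 = 2^2 + 1 (b=2); 2→3: 3^3 + 1 = 28; 28−1 = 27
i=1: 27 = 3^3 (b=3); 3→4: 4^4 = 256; 256−1 = 255
i=2: 255 = 3·4^3 + 3·4^2 + 3·4 + 3 (b=4); 4→5: 3·5^3 + 3·5^2 + 3·5 + 3 = 468; 468−1 = 467
i=3: 467 = 3·5^3 + 3·5^2 + 3·5 + 2 (b=5); 5→6: 3·6^3 + 3·6^2 + 3·6 + 2 = 776; 776−1 = 775
i=4: 775 = 3·6^3 + 3·6^2 + 3·6 + 1 (b=6); 6→7: 3·7^3 + 3·7^2 + 3·7 + 1 = 1198; 1198−1 = 1197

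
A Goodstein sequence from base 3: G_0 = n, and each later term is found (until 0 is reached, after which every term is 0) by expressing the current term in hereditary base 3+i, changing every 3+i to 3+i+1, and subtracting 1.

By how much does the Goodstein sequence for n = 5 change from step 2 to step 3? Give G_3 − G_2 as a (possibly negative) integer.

step 0: 5 = 3 + 2; sub 4 for 3: 4 + 2; = 6; G_1 = 6−1 = 5
step 1: 5 = 4 + 1; sub 5 for 4: 5 + 1; = 6; G_2 = 6−1 = 5
step 2: 5 = 5; sub 6 for 5: 6; = 6; G_3 = 6−1 = 5

0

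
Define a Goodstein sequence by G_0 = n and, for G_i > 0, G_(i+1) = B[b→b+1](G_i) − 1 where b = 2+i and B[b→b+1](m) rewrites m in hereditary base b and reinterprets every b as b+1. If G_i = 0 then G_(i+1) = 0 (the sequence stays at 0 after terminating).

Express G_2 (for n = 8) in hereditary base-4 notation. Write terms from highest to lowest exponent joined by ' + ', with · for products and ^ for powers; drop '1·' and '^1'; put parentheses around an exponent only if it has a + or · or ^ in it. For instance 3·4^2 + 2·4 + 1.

8 —HB2→ 2^(2 + 1) —bump→ 3^(3 + 1) = 81 —(−1)→ 80
80 —HB3→ 2·3^3 + 2·3^2 + 2·3 + 2 —bump→ 2·4^4 + 2·4^2 + 2·4 + 2 = 554 —(−1)→ 553

2·4^4 + 2·4^2 + 2·4 + 1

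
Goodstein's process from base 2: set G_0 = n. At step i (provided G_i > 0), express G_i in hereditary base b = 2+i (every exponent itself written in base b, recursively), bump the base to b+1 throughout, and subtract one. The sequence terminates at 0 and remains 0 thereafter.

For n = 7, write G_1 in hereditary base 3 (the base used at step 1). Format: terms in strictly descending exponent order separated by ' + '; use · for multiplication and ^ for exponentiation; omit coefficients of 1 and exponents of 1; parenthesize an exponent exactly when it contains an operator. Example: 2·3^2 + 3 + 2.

3^3 + 3

[0] 7 ≡ 2^2 + 2 + 1 (base 2). Lift 3: 31. −1: 30.
[1] 30 ≡ 3^3 + 3 (base 3). Lift 4: 260. −1: 259.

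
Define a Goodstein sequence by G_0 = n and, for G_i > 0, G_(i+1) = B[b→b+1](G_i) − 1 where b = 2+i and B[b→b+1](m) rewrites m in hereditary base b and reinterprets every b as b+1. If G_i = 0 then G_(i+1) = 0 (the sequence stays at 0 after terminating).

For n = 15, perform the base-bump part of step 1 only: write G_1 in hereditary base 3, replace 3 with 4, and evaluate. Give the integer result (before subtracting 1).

1284

(0) 15|_2 = 2^(2 + 1) + 2^2 + 2 + 1 ↦ 3^(3 + 1) + 3^3 + 3 + 1|_3 = 112 ⇒ 111
(1) 111|_3 = 3^(3 + 1) + 3^3 + 3 ↦ 4^(4 + 1) + 4^4 + 4|_4 = 1284 ⇒ 1283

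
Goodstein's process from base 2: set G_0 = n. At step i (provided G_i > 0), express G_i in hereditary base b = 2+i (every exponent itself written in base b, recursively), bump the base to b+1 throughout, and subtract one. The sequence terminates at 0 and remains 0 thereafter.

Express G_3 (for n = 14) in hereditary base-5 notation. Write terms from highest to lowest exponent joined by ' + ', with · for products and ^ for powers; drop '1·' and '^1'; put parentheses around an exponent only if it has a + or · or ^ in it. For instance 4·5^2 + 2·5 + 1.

5^(5 + 1) + 5^5

(0) 14|_2 = 2^(2 + 1) + 2^2 + 2 ↦ 3^(3 + 1) + 3^3 + 3|_3 = 111 ⇒ 110
(1) 110|_3 = 3^(3 + 1) + 3^3 + 2 ↦ 4^(4 + 1) + 4^4 + 2|_4 = 1282 ⇒ 1281
(2) 1281|_4 = 4^(4 + 1) + 4^4 + 1 ↦ 5^(5 + 1) + 5^5 + 1|_5 = 18751 ⇒ 18750
(3) 18750|_5 = 5^(5 + 1) + 5^5 ↦ 6^(6 + 1) + 6^6|_6 = 326592 ⇒ 326591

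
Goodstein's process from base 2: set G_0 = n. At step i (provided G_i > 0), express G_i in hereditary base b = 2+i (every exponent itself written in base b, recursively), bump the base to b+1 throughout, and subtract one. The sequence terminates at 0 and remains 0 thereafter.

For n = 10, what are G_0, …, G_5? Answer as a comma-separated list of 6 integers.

i=0: 10 = 2^(2 + 1) + 2 (b=2); 2→3: 3^(3 + 1) + 3 = 84; 84−1 = 83
i=1: 83 = 3^(3 + 1) + 2 (b=3); 3→4: 4^(4 + 1) + 2 = 1026; 1026−1 = 1025
i=2: 1025 = 4^(4 + 1) + 1 (b=4); 4→5: 5^(5 + 1) + 1 = 15626; 15626−1 = 15625
i=3: 15625 = 5^(5 + 1) (b=5); 5→6: 6^(6 + 1) = 279936; 279936−1 = 279935
i=4: 279935 = 5·6^6 + 5·6^5 + 5·6^4 + 5·6^3 + 5·6^2 + 5·6 + 5 (b=6); 6→7: 5·7^7 + 5·7^5 + 5·7^4 + 5·7^3 + 5·7^2 + 5·7 + 5 = 4215755; 4215755−1 = 4215754

10, 83, 1025, 15625, 279935, 4215754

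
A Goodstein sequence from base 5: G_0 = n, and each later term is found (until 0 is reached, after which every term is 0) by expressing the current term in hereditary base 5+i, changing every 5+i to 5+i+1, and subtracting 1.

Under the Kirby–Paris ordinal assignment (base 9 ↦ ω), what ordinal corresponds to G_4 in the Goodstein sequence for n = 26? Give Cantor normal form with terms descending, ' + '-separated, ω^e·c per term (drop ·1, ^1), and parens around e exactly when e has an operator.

ω·6 + 4

base 5: 26 = 5^2 + 1; at 6: 6^2 + 1 = 37; next = 36
base 6: 36 = 6^2; at 7: 7^2 = 49; next = 48
base 7: 48 = 6·7 + 6; at 8: 6·8 + 6 = 54; next = 53
base 8: 53 = 6·8 + 5; at 9: 6·9 + 5 = 59; next = 58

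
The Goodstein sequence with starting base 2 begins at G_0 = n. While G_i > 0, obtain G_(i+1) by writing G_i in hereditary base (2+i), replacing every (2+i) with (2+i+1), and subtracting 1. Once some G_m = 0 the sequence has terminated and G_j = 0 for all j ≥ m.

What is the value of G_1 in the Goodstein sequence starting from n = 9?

base 2: 9 = 2^(2 + 1) + 1; at 3: 3^(3 + 1) + 1 = 82; next = 81
base 3: 81 = 3^(3 + 1); at 4: 4^(4 + 1) = 1024; next = 1023

81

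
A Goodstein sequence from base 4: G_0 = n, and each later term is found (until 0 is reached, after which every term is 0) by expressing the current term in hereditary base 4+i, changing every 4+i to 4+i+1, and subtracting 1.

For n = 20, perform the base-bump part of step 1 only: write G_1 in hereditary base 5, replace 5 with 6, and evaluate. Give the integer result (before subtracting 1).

step 0: 20 = 4^2 + 4; sub 5 for 4: 5^2 + 5; = 30; G_1 = 30−1 = 29
step 1: 29 = 5^2 + 4; sub 6 for 5: 6^2 + 4; = 40; G_2 = 40−1 = 39

40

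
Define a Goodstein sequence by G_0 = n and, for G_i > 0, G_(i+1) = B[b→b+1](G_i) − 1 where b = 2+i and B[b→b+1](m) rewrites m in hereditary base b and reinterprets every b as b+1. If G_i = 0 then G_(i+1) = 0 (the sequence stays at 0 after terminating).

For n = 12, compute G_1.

107

base 2: 12 = 2^(2 + 1) + 2^2; at 3: 3^(3 + 1) + 3^3 = 108; next = 107
base 3: 107 = 3^(3 + 1) + 2·3^2 + 2·3 + 2; at 4: 4^(4 + 1) + 2·4^2 + 2·4 + 2 = 1066; next = 1065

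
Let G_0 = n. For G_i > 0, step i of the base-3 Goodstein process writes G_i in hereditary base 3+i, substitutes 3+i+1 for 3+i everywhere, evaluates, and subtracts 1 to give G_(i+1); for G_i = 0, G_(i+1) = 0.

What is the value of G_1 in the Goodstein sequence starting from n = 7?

[0] 7 ≡ 2·3 + 1 (base 3). Lift 4: 9. −1: 8.
[1] 8 ≡ 2·4 (base 4). Lift 5: 10. −1: 9.

8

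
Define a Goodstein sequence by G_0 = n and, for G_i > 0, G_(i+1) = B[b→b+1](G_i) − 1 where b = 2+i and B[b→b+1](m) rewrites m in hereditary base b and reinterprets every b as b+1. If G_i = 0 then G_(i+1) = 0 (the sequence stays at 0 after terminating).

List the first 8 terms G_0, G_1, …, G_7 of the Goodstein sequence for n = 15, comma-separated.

G_0 = 15. HB_2(15) = 2^(2 + 1) + 2^2 + 2 + 1. Bump = 112. G_1 = 111.
G_1 = 111. HB_3(111) = 3^(3 + 1) + 3^3 + 3. Bump = 1284. G_2 = 1283.
G_2 = 1283. HB_4(1283) = 4^(4 + 1) + 4^4 + 3. Bump = 18753. G_3 = 18752.
G_3 = 18752. HB_5(18752) = 5^(5 + 1) + 5^5 + 2. Bump = 326594. G_4 = 326593.
G_4 = 326593. HB_6(326593) = 6^(6 + 1) + 6^6 + 1. Bump = 6588345. G_5 = 6588344.
G_5 = 6588344. HB_7(6588344) = 7^(7 + 1) + 7^7. Bump = 150994944. G_6 = 150994943.
G_6 = 150994943. HB_8(150994943) = 8^(8 + 1) + 7·8^7 + 7·8^6 + 7·8^5 + 7·8^4 + 7·8^3 + 7·8^2 + 7·8 + 7. Bump = 3524450281. G_7 = 3524450280.

15, 111, 1283, 18752, 326593, 6588344, 150994943, 3524450280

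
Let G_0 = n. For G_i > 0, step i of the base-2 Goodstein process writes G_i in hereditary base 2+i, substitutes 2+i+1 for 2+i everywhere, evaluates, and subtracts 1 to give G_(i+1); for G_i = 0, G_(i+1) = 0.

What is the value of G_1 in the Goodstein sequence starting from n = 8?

8 —HB2→ 2^(2 + 1) —bump→ 3^(3 + 1) = 81 —(−1)→ 80
80 —HB3→ 2·3^3 + 2·3^2 + 2·3 + 2 —bump→ 2·4^4 + 2·4^2 + 2·4 + 2 = 554 —(−1)→ 553

80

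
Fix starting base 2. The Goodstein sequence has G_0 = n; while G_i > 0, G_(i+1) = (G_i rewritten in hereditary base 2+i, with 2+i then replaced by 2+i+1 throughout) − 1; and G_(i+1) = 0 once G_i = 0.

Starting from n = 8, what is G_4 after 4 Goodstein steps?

93395

base 2: 8 = 2^(2 + 1); at 3: 3^(3 + 1) = 81; next = 80
base 3: 80 = 2·3^3 + 2·3^2 + 2·3 + 2; at 4: 2·4^4 + 2·4^2 + 2·4 + 2 = 554; next = 553
base 4: 553 = 2·4^4 + 2·4^2 + 2·4 + 1; at 5: 2·5^5 + 2·5^2 + 2·5 + 1 = 6311; next = 6310
base 5: 6310 = 2·5^5 + 2·5^2 + 2·5; at 6: 2·6^6 + 2·6^2 + 2·6 = 93396; next = 93395
base 6: 93395 = 2·6^6 + 2·6^2 + 6 + 5; at 7: 2·7^7 + 2·7^2 + 7 + 5 = 1647196; next = 1647195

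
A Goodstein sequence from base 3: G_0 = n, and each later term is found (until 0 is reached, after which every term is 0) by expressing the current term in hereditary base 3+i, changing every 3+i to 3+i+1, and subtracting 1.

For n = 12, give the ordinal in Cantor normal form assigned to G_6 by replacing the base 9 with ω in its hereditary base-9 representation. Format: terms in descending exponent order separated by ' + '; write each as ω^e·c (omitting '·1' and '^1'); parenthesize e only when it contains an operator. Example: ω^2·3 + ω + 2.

ω·7 + 6

step 0: 12 = 3^2 + 3; sub 4 for 3: 4^2 + 4; = 20; G_1 = 20−1 = 19
step 1: 19 = 4^2 + 3; sub 5 for 4: 5^2 + 3; = 28; G_2 = 28−1 = 27
step 2: 27 = 5^2 + 2; sub 6 for 5: 6^2 + 2; = 38; G_3 = 38−1 = 37
step 3: 37 = 6^2 + 1; sub 7 for 6: 7^2 + 1; = 50; G_4 = 50−1 = 49
step 4: 49 = 7^2; sub 8 for 7: 8^2; = 64; G_5 = 64−1 = 63
step 5: 63 = 7·8 + 7; sub 9 for 8: 7·9 + 7; = 70; G_6 = 70−1 = 69
step 6: 69 = 7·9 + 6; sub 10 for 9: 7·10 + 6; = 76; G_7 = 76−1 = 75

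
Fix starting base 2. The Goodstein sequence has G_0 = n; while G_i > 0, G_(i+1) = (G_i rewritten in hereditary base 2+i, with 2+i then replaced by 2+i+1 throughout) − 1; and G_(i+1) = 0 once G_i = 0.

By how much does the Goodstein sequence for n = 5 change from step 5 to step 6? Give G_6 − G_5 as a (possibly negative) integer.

G_0 = 5. HB_2(5) = 2^2 + 1. Bump = 28. G_1 = 27.
G_1 = 27. HB_3(27) = 3^3. Bump = 256. G_2 = 255.
G_2 = 255. HB_4(255) = 3·4^3 + 3·4^2 + 3·4 + 3. Bump = 468. G_3 = 467.
G_3 = 467. HB_5(467) = 3·5^3 + 3·5^2 + 3·5 + 2. Bump = 776. G_4 = 775.
G_4 = 775. HB_6(775) = 3·6^3 + 3·6^2 + 3·6 + 1. Bump = 1198. G_5 = 1197.
G_5 = 1197. HB_7(1197) = 3·7^3 + 3·7^2 + 3·7. Bump = 1752. G_6 = 1751.

554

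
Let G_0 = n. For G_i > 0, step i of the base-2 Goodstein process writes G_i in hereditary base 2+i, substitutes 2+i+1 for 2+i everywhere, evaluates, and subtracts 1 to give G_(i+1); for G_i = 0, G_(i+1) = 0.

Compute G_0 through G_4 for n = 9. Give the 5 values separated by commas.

9, 81, 1023, 9842, 140743

G_0 = 9. HB_2(9) = 2^(2 + 1) + 1. Bump = 82. G_1 = 81.
G_1 = 81. HB_3(81) = 3^(3 + 1). Bump = 1024. G_2 = 1023.
G_2 = 1023. HB_4(1023) = 3·4^4 + 3·4^3 + 3·4^2 + 3·4 + 3. Bump = 9843. G_3 = 9842.
G_3 = 9842. HB_5(9842) = 3·5^5 + 3·5^3 + 3·5^2 + 3·5 + 2. Bump = 140744. G_4 = 140743.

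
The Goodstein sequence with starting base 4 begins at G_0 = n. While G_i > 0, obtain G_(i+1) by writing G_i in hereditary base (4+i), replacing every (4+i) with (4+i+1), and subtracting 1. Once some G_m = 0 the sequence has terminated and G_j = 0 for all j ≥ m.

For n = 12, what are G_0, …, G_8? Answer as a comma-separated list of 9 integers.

i=0: 12 = 3·4 (b=4); 4→5: 3·5 = 15; 15−1 = 14
i=1: 14 = 2·5 + 4 (b=5); 5→6: 2·6 + 4 = 16; 16−1 = 15
i=2: 15 = 2·6 + 3 (b=6); 6→7: 2·7 + 3 = 17; 17−1 = 16
i=3: 16 = 2·7 + 2 (b=7); 7→8: 2·8 + 2 = 18; 18−1 = 17
i=4: 17 = 2·8 + 1 (b=8); 8→9: 2·9 + 1 = 19; 19−1 = 18
i=5: 18 = 2·9 (b=9); 9→10: 2·10 = 20; 20−1 = 19
i=6: 19 = 10 + 9 (b=10); 10→11: 11 + 9 = 20; 20−1 = 19
i=7: 19 = 11 + 8 (b=11); 11→12: 12 + 8 = 20; 20−1 = 19

12, 14, 15, 16, 17, 18, 19, 19, 19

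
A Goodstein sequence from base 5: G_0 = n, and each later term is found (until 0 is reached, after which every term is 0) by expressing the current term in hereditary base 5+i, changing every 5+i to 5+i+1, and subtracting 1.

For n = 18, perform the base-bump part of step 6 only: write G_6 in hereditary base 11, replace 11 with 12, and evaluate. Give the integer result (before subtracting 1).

30

i=0: 18 = 3·5 + 3 (b=5); 5→6: 3·6 + 3 = 21; 21−1 = 20
i=1: 20 = 3·6 + 2 (b=6); 6→7: 3·7 + 2 = 23; 23−1 = 22
i=2: 22 = 3·7 + 1 (b=7); 7→8: 3·8 + 1 = 25; 25−1 = 24
i=3: 24 = 3·8 (b=8); 8→9: 3·9 = 27; 27−1 = 26
i=4: 26 = 2·9 + 8 (b=9); 9→10: 2·10 + 8 = 28; 28−1 = 27
i=5: 27 = 2·10 + 7 (b=10); 10→11: 2·11 + 7 = 29; 29−1 = 28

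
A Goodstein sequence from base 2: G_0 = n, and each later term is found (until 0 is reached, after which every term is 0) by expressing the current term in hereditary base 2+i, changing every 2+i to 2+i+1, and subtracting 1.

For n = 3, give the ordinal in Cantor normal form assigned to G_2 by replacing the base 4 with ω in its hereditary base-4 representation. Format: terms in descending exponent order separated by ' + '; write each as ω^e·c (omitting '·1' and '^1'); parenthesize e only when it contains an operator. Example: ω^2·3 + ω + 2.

(0) 3|_2 = 2 + 1 ↦ 3 + 1|_3 = 4 ⇒ 3
(1) 3|_3 = 3 ↦ 4|_4 = 4 ⇒ 3
(2) 3|_4 = 3 ↦ 3|_5 = 3 ⇒ 2

3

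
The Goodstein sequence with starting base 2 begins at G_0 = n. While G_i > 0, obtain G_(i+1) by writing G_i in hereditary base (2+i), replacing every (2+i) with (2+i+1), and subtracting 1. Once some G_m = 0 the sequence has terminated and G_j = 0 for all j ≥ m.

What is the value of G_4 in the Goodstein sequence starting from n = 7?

[0] 7 ≡ 2^2 + 2 + 1 (base 2). Lift 3: 31. −1: 30.
[1] 30 ≡ 3^3 + 3 (base 3). Lift 4: 260. −1: 259.
[2] 259 ≡ 4^4 + 3 (base 4). Lift 5: 3128. −1: 3127.
[3] 3127 ≡ 5^5 + 2 (base 5). Lift 6: 46658. −1: 46657.
[4] 46657 ≡ 6^6 + 1 (base 6). Lift 7: 823544. −1: 823543.

46657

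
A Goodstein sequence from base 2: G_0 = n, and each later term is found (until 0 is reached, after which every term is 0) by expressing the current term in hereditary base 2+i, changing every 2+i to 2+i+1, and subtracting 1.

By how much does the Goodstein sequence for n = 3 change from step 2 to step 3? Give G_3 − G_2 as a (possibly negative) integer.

[0] 3 ≡ 2 + 1 (base 2). Lift 3: 4. −1: 3.
[1] 3 ≡ 3 (base 3). Lift 4: 4. −1: 3.
[2] 3 ≡ 3 (base 4). Lift 5: 3. −1: 2.

-1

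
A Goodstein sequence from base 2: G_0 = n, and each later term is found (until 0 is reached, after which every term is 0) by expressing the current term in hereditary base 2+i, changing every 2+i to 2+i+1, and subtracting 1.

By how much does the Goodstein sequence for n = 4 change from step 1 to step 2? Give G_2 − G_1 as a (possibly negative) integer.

15

G_0 = 4. HB_2(4) = 2^2. Bump = 27. G_1 = 26.
G_1 = 26. HB_3(26) = 2·3^2 + 2·3 + 2. Bump = 42. G_2 = 41.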